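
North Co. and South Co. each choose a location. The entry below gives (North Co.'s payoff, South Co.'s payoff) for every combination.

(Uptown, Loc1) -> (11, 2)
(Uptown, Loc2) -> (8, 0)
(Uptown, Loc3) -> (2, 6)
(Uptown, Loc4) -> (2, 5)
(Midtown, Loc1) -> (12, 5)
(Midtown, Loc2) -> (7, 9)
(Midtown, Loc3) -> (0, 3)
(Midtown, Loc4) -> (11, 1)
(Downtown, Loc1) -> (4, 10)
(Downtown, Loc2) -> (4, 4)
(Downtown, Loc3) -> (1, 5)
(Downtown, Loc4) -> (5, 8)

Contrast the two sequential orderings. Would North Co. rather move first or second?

first

If North Co. leads: South Co.'s best replies are Uptown→Loc3, Midtown→Loc2, Downtown→Loc1; North Co.'s induced payoffs 2, 7, 4; outcome (Midtown, Loc2), payoffs (7, 9).
If South Co. leads: North Co.'s best replies are Loc1→Midtown, Loc2→Uptown, Loc3→Uptown, Loc4→Midtown; South Co.'s induced payoffs 5, 0, 6, 1; outcome (Uptown, Loc3), payoffs (2, 6).
North Co. gets 7 moving first and 2 moving second, so North Co. prefers to move first.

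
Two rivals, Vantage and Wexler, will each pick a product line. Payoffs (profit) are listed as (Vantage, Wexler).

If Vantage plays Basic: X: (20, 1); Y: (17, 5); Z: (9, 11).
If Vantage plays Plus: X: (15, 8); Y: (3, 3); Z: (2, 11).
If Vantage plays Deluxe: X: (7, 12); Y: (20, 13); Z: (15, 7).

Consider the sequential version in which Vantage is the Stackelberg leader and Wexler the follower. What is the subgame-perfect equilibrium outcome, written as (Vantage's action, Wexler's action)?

(Deluxe, Y)

Solve by backward induction (Vantage leads).
- Basic → Wexler plays Z (best of 1, 5, 11); Vantage gets 9.
- Plus → Wexler plays Z (best of 8, 3, 11); Vantage gets 2.
- Deluxe → Wexler plays Y (best of 12, 13, 7); Vantage gets 20.
Vantage's induced payoffs are 9, 2, 20, so Vantage commits to Deluxe. Subgame-perfect outcome: (Deluxe, Y) with payoffs (20, 13).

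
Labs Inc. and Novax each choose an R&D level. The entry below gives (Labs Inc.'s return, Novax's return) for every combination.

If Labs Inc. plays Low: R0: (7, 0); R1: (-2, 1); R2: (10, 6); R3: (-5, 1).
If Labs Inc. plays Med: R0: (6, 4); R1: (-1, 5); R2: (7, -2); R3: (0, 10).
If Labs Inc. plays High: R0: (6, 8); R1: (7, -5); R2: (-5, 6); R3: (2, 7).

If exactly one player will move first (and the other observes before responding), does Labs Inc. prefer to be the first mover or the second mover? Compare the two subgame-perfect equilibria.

first

If Labs Inc. leads: Novax's best replies are Low→R2, Med→R3, High→R0; Labs Inc.'s induced payoffs 10, 0, 6; outcome (Low, R2), payoffs (10, 6).
If Novax leads: Labs Inc.'s best replies are R0→Low, R1→High, R2→Low, R3→High; Novax's induced payoffs 0, -5, 6, 7; outcome (High, R3), payoffs (2, 7).
Labs Inc. gets 10 moving first and 2 moving second, so Labs Inc. prefers to move first.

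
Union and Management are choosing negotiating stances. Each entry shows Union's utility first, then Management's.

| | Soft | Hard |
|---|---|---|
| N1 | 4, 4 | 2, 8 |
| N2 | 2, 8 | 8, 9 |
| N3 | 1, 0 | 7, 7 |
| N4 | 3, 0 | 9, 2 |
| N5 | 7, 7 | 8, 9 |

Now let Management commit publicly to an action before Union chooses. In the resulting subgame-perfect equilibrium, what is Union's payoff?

Union best-responds to each possible Management move:
- Soft → Union plays N5 (best of 4, 2, 1, 3, 7); Management gets 7.
- Hard → Union plays N4 (best of 2, 8, 7, 9, 8); Management gets 2.
Maximizing over 7, 2, Management chooses Soft. Subgame-perfect outcome: (N5, Soft) with payoffs (7, 7).

7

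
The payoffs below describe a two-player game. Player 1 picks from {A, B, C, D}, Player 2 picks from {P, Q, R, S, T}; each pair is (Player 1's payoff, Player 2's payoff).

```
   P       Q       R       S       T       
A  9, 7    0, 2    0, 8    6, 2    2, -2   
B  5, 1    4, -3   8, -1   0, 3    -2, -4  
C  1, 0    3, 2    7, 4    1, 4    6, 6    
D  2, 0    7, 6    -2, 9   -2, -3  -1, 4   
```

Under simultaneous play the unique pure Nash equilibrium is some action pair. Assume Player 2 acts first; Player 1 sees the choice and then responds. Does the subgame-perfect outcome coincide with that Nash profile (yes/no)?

Work backward from Player 1's decision.
- P: BR = A, leader payoff 7.
- Q: BR = D, leader payoff 6.
- R: BR = B, leader payoff -1.
- S: BR = A, leader payoff 2.
- T: BR = C, leader payoff 6.
Among 7, 6, -1, 2, 6, the best is 7 at P. Subgame-perfect outcome: (A, P) with payoffs (9, 7).
Under simultaneous play:
Player 1's best replies: P→A; Q→D; R→B; S→A; T→C.
Player 2's best replies: A→R; B→S; C→T; D→R.
The unique mutual best reply is (C, T), giving (6, 6).
Sequential outcome (A, P) differs from the Nash profile (C, T).

no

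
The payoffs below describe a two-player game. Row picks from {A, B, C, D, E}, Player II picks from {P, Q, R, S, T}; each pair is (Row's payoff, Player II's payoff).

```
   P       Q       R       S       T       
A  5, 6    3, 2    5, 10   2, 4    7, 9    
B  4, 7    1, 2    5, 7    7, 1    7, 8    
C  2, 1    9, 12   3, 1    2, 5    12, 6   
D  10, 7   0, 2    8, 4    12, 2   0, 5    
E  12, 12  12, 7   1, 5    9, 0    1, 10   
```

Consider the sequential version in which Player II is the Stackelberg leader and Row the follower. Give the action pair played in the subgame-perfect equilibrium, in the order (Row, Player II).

Row best-responds to each possible Player II move:
- P: BR = E, leader payoff 12.
- Q: BR = E, leader payoff 7.
- R: BR = D, leader payoff 4.
- S: BR = D, leader payoff 2.
- T: BR = C, leader payoff 6.
Player II's induced payoffs are 12, 7, 4, 2, 6, so Player II commits to P. Subgame-perfect outcome: (E, P) with payoffs (12, 12).

(E, P)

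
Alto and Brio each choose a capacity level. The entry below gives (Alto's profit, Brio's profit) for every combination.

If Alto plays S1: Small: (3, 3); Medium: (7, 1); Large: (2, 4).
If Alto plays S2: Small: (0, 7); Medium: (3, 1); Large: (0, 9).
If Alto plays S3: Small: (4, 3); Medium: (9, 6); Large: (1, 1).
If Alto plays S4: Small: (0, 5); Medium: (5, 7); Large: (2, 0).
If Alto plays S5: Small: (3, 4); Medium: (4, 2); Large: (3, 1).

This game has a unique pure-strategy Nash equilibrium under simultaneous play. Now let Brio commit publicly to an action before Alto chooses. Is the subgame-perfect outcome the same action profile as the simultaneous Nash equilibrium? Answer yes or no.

yes

Alto best-responds to each possible Brio move:
- Small → Alto plays S3 (best of 3, 0, 4, 0, 3); Brio gets 3.
- Medium → Alto plays S3 (best of 7, 3, 9, 5, 4); Brio gets 6.
- Large → Alto plays S5 (best of 2, 0, 1, 2, 3); Brio gets 1.
Among 3, 6, 1, the best is 6 at Medium. Subgame-perfect outcome: (S3, Medium) with payoffs (9, 6).
Under simultaneous play:
Alto's best replies: Small→S3; Medium→S3; Large→S5.
Brio's best replies: S1→Large; S2→Large; S3→Medium; S4→Medium; S5→Small.
The unique mutual best reply is (S3, Medium), giving (9, 6).
Sequential outcome (S3, Medium) coincides with the Nash profile (S3, Medium).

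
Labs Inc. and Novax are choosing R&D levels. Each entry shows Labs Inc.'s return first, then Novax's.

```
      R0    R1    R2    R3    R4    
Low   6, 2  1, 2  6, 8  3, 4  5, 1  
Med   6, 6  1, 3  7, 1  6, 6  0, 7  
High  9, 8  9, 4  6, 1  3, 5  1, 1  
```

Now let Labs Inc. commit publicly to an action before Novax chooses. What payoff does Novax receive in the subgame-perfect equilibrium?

Backward induction with Labs Inc. moving first.
- Low: Novax compares 2, 2, 8, 4, 1 and picks R2; Labs Inc. would get 6.
- Med: Novax compares 6, 3, 1, 6, 7 and picks R4; Labs Inc. would get 0.
- High: Novax compares 8, 4, 1, 5, 1 and picks R0; Labs Inc. would get 9.
Maximizing over 6, 0, 9, Labs Inc. chooses High. Subgame-perfect outcome: (High, R0) with payoffs (9, 8).

8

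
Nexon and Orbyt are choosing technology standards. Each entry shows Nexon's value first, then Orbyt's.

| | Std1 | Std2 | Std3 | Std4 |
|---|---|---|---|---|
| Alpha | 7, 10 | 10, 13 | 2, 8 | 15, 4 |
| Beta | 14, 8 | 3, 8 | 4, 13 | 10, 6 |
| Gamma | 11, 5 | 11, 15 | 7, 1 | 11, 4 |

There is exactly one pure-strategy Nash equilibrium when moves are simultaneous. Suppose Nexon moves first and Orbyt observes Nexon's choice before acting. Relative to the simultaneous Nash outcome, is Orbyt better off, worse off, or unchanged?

unchanged

Solve by backward induction (Nexon leads).
- Alpha → Orbyt plays Std2 (best of 10, 13, 8, 4); Nexon gets 10.
- Beta → Orbyt plays Std3 (best of 8, 8, 13, 6); Nexon gets 4.
- Gamma → Orbyt plays Std2 (best of 5, 15, 1, 4); Nexon gets 11.
Maximizing over 10, 4, 11, Nexon chooses Gamma. Subgame-perfect outcome: (Gamma, Std2) with payoffs (11, 15).
Now find the simultaneous Nash equilibrium.
Nexon's best replies: Std1→Beta; Std2→Gamma; Std3→Gamma; Std4→Alpha.
Orbyt's best replies: Alpha→Std2; Beta→Std3; Gamma→Std2.
The unique mutual best reply is (Gamma, Std2), giving (11, 15).
Orbyt earns 15 sequentially versus 15 at the Nash outcome: unchanged.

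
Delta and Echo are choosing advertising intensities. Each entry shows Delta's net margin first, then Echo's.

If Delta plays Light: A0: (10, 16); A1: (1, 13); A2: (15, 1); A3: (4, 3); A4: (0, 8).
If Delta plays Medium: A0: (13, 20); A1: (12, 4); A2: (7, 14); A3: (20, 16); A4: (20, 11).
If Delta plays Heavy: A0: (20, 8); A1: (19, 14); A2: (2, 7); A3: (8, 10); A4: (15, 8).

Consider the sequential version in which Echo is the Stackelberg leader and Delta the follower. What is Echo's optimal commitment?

A3

Delta best-responds to each possible Echo move:
- A0: Delta compares 10, 13, 20 and picks Heavy; Echo would get 8.
- A1: Delta compares 1, 12, 19 and picks Heavy; Echo would get 14.
- A2: Delta compares 15, 7, 2 and picks Light; Echo would get 1.
- A3: Delta compares 4, 20, 8 and picks Medium; Echo would get 16.
- A4: Delta compares 0, 20, 15 and picks Medium; Echo would get 11.
Maximizing over 8, 14, 1, 16, 11, Echo chooses A3. Subgame-perfect outcome: (Medium, A3) with payoffs (20, 16).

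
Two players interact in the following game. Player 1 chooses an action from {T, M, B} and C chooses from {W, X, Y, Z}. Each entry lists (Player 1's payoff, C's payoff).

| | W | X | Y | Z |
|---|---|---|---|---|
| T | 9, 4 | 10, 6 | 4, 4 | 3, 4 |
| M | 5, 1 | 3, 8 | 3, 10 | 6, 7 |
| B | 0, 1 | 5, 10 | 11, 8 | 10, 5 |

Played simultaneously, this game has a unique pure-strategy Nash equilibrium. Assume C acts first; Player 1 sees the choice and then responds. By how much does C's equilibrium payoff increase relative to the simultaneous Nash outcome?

2

Work backward from Player 1's decision.
- W → Player 1 plays T (best of 9, 5, 0); C gets 4.
- X → Player 1 plays T (best of 10, 3, 5); C gets 6.
- Y → Player 1 plays B (best of 4, 3, 11); C gets 8.
- Z → Player 1 plays B (best of 3, 6, 10); C gets 5.
C's induced payoffs are 4, 6, 8, 5, so C commits to Y. Subgame-perfect outcome: (B, Y) with payoffs (11, 8).
Under simultaneous play:
Player 1's best replies: W→T; X→T; Y→B; Z→B.
C's best replies: T→X; M→Y; B→X.
The unique mutual best reply is (T, X), giving (10, 6).
C's commitment gain: 8 − 6 = 2.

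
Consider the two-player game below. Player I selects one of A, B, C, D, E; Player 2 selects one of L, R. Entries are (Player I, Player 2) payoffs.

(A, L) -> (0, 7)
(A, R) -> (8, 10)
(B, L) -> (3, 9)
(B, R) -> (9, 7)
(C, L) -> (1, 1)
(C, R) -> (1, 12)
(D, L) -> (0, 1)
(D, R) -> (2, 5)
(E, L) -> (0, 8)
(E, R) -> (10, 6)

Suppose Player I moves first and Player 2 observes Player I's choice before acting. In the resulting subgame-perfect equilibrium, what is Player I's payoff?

Player 2 best-responds to each possible Player I move:
- A → Player 2 plays R (best of 7, 10); Player I gets 8.
- B → Player 2 plays L (best of 9, 7); Player I gets 3.
- C → Player 2 plays R (best of 1, 12); Player I gets 1.
- D → Player 2 plays R (best of 1, 5); Player I gets 2.
- E → Player 2 plays L (best of 8, 6); Player I gets 0.
Among 8, 3, 1, 2, 0, the best is 8 at A. Subgame-perfect outcome: (A, R) with payoffs (8, 10).

8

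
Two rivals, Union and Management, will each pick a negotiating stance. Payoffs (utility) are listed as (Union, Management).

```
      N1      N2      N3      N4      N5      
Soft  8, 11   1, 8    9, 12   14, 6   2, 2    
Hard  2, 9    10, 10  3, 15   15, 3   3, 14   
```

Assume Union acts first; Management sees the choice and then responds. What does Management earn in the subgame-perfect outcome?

12

Management best-responds to each possible Union move:
- Soft: Management compares 11, 8, 12, 6, 2 and picks N3; Union would get 9.
- Hard: Management compares 9, 10, 15, 3, 14 and picks N3; Union would get 3.
Maximizing over 9, 3, Union chooses Soft. Subgame-perfect outcome: (Soft, N3) with payoffs (9, 12).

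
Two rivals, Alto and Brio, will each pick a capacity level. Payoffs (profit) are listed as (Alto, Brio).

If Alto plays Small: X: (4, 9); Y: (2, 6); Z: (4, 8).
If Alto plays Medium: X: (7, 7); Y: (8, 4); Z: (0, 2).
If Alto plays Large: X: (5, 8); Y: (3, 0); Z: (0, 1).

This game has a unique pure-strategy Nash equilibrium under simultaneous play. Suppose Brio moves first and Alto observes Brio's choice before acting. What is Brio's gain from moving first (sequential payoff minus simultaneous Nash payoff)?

Work backward from Alto's decision.
- X → Alto plays Medium (best of 4, 7, 5); Brio gets 7.
- Y → Alto plays Medium (best of 2, 8, 3); Brio gets 4.
- Z → Alto plays Small (best of 4, 0, 0); Brio gets 8.
Brio's induced payoffs are 7, 4, 8, so Brio commits to Z. Subgame-perfect outcome: (Small, Z) with payoffs (4, 8).
Now find the simultaneous Nash equilibrium.
Alto's best replies: X→Medium; Y→Medium; Z→Small.
Brio's best replies: Small→X; Medium→X; Large→X.
Only (Medium, X) has each player best-responding; Nash payoffs (7, 7).
Brio's commitment gain: 8 − 7 = 1.

1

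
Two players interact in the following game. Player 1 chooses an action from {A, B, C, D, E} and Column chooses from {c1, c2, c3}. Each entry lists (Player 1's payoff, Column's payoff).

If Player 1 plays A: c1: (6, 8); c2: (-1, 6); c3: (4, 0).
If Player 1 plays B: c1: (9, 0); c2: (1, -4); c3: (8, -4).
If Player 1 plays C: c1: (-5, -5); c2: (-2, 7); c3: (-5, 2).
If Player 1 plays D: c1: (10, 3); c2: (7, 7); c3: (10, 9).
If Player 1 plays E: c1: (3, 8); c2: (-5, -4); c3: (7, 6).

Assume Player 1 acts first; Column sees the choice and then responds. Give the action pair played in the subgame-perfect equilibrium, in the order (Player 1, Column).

Column best-responds to each possible Player 1 move:
- A: BR = c1, leader payoff 6.
- B: BR = c1, leader payoff 9.
- C: BR = c2, leader payoff -2.
- D: BR = c3, leader payoff 10.
- E: BR = c1, leader payoff 3.
Player 1's induced payoffs are 6, 9, -2, 10, 3, so Player 1 commits to D. Subgame-perfect outcome: (D, c3) with payoffs (10, 9).

(D, c3)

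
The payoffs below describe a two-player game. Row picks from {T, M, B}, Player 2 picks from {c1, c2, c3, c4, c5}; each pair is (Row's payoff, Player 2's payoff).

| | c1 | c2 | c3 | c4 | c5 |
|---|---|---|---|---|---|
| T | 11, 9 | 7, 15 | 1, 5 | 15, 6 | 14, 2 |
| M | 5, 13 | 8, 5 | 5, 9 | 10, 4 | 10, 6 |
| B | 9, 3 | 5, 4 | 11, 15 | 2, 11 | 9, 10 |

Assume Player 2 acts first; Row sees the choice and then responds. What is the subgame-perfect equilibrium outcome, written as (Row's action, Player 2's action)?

Solve by backward induction (Player 2 leads).
- c1 → Row plays T (best of 11, 5, 9); Player 2 gets 9.
- c2 → Row plays M (best of 7, 8, 5); Player 2 gets 5.
- c3 → Row plays B (best of 1, 5, 11); Player 2 gets 15.
- c4 → Row plays T (best of 15, 10, 2); Player 2 gets 6.
- c5 → Row plays T (best of 14, 10, 9); Player 2 gets 2.
Among 9, 5, 15, 6, 2, the best is 15 at c3. Subgame-perfect outcome: (B, c3) with payoffs (11, 15).

(B, c3)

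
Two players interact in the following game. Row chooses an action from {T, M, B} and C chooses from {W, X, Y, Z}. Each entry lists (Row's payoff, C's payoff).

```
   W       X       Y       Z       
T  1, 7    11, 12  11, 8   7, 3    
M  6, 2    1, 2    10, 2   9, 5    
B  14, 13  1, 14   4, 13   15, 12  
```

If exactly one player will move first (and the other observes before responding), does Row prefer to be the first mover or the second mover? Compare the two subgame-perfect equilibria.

If Row leads: C's best replies are T→X, M→Z, B→X; Row's induced payoffs 11, 9, 1; outcome (T, X), payoffs (11, 12).
If C leads: Row's best replies are W→B, X→T, Y→T, Z→B; C's induced payoffs 13, 12, 8, 12; outcome (B, W), payoffs (14, 13).
Row gets 11 moving first and 14 moving second, so Row prefers to move second.

second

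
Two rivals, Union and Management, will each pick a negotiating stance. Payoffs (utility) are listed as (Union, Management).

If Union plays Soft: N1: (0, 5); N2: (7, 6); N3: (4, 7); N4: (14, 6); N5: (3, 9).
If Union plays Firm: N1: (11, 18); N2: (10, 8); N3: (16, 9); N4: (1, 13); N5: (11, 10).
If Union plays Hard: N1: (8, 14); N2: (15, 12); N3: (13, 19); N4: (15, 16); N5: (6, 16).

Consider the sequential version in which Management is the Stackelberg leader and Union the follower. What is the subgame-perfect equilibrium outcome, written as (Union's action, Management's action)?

(Firm, N1)

Solve by backward induction (Management leads).
- N1: BR = Firm, leader payoff 18.
- N2: BR = Hard, leader payoff 12.
- N3: BR = Firm, leader payoff 9.
- N4: BR = Hard, leader payoff 16.
- N5: BR = Firm, leader payoff 10.
Management's induced payoffs are 18, 12, 9, 16, 10, so Management commits to N1. Subgame-perfect outcome: (Firm, N1) with payoffs (11, 18).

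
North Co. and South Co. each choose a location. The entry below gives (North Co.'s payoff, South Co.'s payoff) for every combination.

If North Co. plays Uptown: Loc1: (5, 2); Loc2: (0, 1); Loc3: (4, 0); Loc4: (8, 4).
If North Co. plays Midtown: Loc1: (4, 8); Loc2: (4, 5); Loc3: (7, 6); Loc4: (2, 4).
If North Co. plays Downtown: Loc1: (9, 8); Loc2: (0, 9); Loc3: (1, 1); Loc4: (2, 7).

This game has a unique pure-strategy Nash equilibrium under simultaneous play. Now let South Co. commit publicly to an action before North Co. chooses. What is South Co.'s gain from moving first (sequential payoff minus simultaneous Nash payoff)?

Backward induction with South Co. moving first.
- Loc1: BR = Downtown, leader payoff 8.
- Loc2: BR = Midtown, leader payoff 5.
- Loc3: BR = Midtown, leader payoff 6.
- Loc4: BR = Uptown, leader payoff 4.
South Co.'s induced payoffs are 8, 5, 6, 4, so South Co. commits to Loc1. Subgame-perfect outcome: (Downtown, Loc1) with payoffs (9, 8).
Now find the simultaneous Nash equilibrium.
North Co.'s best replies: Loc1→Downtown; Loc2→Midtown; Loc3→Midtown; Loc4→Uptown.
South Co.'s best replies: Uptown→Loc4; Midtown→Loc1; Downtown→Loc2.
The unique mutual best reply is (Uptown, Loc4), giving (8, 4).
South Co.'s commitment gain: 8 − 4 = 4.

4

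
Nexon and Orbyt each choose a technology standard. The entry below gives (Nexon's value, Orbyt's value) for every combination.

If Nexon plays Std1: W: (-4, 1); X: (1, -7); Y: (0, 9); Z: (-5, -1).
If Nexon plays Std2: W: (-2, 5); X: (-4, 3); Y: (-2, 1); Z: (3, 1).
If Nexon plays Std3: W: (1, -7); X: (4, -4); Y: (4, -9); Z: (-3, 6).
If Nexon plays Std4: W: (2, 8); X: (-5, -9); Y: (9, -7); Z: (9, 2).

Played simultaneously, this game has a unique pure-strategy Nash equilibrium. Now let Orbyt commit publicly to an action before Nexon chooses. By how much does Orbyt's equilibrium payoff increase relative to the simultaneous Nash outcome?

0

Nexon best-responds to each possible Orbyt move:
- W → Nexon plays Std4 (best of -4, -2, 1, 2); Orbyt gets 8.
- X → Nexon plays Std3 (best of 1, -4, 4, -5); Orbyt gets -4.
- Y → Nexon plays Std4 (best of 0, -2, 4, 9); Orbyt gets -7.
- Z → Nexon plays Std4 (best of -5, 3, -3, 9); Orbyt gets 2.
Orbyt's induced payoffs are 8, -4, -7, 2, so Orbyt commits to W. Subgame-perfect outcome: (Std4, W) with payoffs (2, 8).
Under simultaneous play:
Nexon's best replies: W→Std4; X→Std3; Y→Std4; Z→Std4.
Orbyt's best replies: Std1→Y; Std2→W; Std3→Z; Std4→W.
The unique mutual best reply is (Std4, W), giving (2, 8).
Orbyt's commitment gain: 8 − 8 = 0.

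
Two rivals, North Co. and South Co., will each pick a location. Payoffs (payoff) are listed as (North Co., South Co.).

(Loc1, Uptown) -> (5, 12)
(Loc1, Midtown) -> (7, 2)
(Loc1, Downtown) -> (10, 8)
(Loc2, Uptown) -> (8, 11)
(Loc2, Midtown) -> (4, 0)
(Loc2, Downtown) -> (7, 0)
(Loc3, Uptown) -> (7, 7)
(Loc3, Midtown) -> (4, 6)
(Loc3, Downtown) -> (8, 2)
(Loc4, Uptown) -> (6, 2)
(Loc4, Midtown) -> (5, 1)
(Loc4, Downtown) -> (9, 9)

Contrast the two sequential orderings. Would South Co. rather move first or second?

first

If North Co. leads: South Co.'s best replies are Loc1→Uptown, Loc2→Uptown, Loc3→Uptown, Loc4→Downtown; North Co.'s induced payoffs 5, 8, 7, 9; outcome (Loc4, Downtown), payoffs (9, 9).
If South Co. leads: North Co.'s best replies are Uptown→Loc2, Midtown→Loc1, Downtown→Loc1; South Co.'s induced payoffs 11, 2, 8; outcome (Loc2, Uptown), payoffs (8, 11).
South Co. gets 11 moving first and 9 moving second, so South Co. prefers to move first.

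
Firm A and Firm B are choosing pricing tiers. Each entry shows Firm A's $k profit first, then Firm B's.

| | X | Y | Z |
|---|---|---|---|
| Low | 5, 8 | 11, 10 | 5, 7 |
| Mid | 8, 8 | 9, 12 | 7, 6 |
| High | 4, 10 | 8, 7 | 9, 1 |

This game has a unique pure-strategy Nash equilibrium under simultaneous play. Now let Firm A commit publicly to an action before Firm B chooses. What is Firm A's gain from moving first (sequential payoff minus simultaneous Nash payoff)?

0

Firm B best-responds to each possible Firm A move:
- Low: Firm B compares 8, 10, 7 and picks Y; Firm A would get 11.
- Mid: Firm B compares 8, 12, 6 and picks Y; Firm A would get 9.
- High: Firm B compares 10, 7, 1 and picks X; Firm A would get 4.
Among 11, 9, 4, the best is 11 at Low. Subgame-perfect outcome: (Low, Y) with payoffs (11, 10).
For the simultaneous game, intersect best replies.
Firm A's best replies: X→Mid; Y→Low; Z→High.
Firm B's best replies: Low→Y; Mid→Y; High→X.
Only (Low, Y) has each player best-responding; Nash payoffs (11, 10).
Firm A's commitment gain: 11 − 11 = 0.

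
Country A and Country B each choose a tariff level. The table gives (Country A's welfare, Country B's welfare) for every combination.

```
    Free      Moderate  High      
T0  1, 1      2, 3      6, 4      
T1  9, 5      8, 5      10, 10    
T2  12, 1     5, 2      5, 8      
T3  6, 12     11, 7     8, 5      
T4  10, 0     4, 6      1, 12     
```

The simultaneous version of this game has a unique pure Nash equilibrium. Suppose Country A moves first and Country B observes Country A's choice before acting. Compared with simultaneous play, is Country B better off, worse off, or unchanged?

Backward induction with Country A moving first.
- T0: Country B compares 1, 3, 4 and picks High; Country A would get 6.
- T1: Country B compares 5, 5, 10 and picks High; Country A would get 10.
- T2: Country B compares 1, 2, 8 and picks High; Country A would get 5.
- T3: Country B compares 12, 7, 5 and picks Free; Country A would get 6.
- T4: Country B compares 0, 6, 12 and picks High; Country A would get 1.
Country A's induced payoffs are 6, 10, 5, 6, 1, so Country A commits to T1. Subgame-perfect outcome: (T1, High) with payoffs (10, 10).
Under simultaneous play:
Country A's best replies: Free→T2; Moderate→T3; High→T1.
Country B's best replies: T0→High; T1→High; T2→High; T3→Free; T4→High.
The unique mutual best reply is (T1, High), giving (10, 10).
Country B earns 10 sequentially versus 10 at the Nash outcome: unchanged.

unchanged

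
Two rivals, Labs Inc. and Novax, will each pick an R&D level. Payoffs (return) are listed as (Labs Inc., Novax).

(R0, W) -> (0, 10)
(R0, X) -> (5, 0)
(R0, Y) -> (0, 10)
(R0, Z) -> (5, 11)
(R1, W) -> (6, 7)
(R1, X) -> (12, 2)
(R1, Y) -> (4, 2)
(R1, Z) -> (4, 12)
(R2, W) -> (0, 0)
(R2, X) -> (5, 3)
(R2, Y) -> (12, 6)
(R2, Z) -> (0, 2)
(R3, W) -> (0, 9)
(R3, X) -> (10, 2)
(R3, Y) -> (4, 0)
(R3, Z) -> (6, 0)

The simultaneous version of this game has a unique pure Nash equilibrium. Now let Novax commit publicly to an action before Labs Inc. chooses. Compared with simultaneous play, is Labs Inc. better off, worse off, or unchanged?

worse off

Backward induction with Novax moving first.
- W → Labs Inc. plays R1 (best of 0, 6, 0, 0); Novax gets 7.
- X → Labs Inc. plays R1 (best of 5, 12, 5, 10); Novax gets 2.
- Y → Labs Inc. plays R2 (best of 0, 4, 12, 4); Novax gets 6.
- Z → Labs Inc. plays R3 (best of 5, 4, 0, 6); Novax gets 0.
Among 7, 2, 6, 0, the best is 7 at W. Subgame-perfect outcome: (R1, W) with payoffs (6, 7).
Now find the simultaneous Nash equilibrium.
Labs Inc.'s best replies: W→R1; X→R1; Y→R2; Z→R3.
Novax's best replies: R0→Z; R1→Z; R2→Y; R3→W.
The unique mutual best reply is (R2, Y), giving (12, 6).
Labs Inc. earns 6 sequentially versus 12 at the Nash outcome: worse off.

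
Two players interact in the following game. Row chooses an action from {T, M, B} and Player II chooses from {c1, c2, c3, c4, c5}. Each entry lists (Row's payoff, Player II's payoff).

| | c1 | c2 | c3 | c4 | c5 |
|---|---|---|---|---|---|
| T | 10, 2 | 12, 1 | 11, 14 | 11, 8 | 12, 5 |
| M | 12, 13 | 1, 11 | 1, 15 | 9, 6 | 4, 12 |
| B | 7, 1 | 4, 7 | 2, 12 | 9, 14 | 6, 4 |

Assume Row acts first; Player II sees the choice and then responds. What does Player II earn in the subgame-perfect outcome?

Solve by backward induction (Row leads).
- T → Player II plays c3 (best of 2, 1, 14, 8, 5); Row gets 11.
- M → Player II plays c3 (best of 13, 11, 15, 6, 12); Row gets 1.
- B → Player II plays c4 (best of 1, 7, 12, 14, 4); Row gets 9.
Among 11, 1, 9, the best is 11 at T. Subgame-perfect outcome: (T, c3) with payoffs (11, 14).

14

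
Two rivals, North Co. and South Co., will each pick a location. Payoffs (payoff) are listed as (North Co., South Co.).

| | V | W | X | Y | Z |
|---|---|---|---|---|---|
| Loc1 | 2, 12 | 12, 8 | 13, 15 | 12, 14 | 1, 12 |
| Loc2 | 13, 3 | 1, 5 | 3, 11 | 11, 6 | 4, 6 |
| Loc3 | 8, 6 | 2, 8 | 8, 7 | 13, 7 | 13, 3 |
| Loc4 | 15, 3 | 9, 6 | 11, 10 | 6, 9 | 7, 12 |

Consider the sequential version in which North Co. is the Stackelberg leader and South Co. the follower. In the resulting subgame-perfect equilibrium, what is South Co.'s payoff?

Backward induction with North Co. moving first.
- Loc1: South Co. compares 12, 8, 15, 14, 12 and picks X; North Co. would get 13.
- Loc2: South Co. compares 3, 5, 11, 6, 6 and picks X; North Co. would get 3.
- Loc3: South Co. compares 6, 8, 7, 7, 3 and picks W; North Co. would get 2.
- Loc4: South Co. compares 3, 6, 10, 9, 12 and picks Z; North Co. would get 7.
Among 13, 3, 2, 7, the best is 13 at Loc1. Subgame-perfect outcome: (Loc1, X) with payoffs (13, 15).

15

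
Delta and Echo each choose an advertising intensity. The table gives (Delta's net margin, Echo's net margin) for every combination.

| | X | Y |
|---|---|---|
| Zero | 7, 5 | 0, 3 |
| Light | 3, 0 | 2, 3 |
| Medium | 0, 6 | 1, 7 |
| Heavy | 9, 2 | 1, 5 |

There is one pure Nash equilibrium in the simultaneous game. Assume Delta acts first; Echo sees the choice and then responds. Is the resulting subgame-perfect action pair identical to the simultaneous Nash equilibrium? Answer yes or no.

no

Echo best-responds to each possible Delta move:
- Zero: BR = X, leader payoff 7.
- Light: BR = Y, leader payoff 2.
- Medium: BR = Y, leader payoff 1.
- Heavy: BR = Y, leader payoff 1.
Delta's induced payoffs are 7, 2, 1, 1, so Delta commits to Zero. Subgame-perfect outcome: (Zero, X) with payoffs (7, 5).
For the simultaneous game, intersect best replies.
Delta's best replies: X→Heavy; Y→Light.
Echo's best replies: Zero→X; Light→Y; Medium→Y; Heavy→Y.
The unique mutual best reply is (Light, Y), giving (2, 3).
Sequential outcome (Zero, X) differs from the Nash profile (Light, Y).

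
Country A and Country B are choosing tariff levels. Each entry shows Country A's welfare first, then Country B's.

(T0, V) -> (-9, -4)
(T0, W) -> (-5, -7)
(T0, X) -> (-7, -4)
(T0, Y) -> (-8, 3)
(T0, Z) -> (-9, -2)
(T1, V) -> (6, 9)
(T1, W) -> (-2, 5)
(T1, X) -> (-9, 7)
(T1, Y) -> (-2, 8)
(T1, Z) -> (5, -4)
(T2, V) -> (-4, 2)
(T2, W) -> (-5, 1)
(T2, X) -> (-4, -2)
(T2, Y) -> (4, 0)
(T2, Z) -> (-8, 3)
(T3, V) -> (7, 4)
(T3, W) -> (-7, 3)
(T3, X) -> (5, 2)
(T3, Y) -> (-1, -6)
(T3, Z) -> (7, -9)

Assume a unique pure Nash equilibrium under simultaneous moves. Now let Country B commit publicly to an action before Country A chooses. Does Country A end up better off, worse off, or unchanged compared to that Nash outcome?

Backward induction with Country B moving first.
- V → Country A plays T3 (best of -9, 6, -4, 7); Country B gets 4.
- W → Country A plays T1 (best of -5, -2, -5, -7); Country B gets 5.
- X → Country A plays T3 (best of -7, -9, -4, 5); Country B gets 2.
- Y → Country A plays T2 (best of -8, -2, 4, -1); Country B gets 0.
- Z → Country A plays T3 (best of -9, 5, -8, 7); Country B gets -9.
Country B's induced payoffs are 4, 5, 2, 0, -9, so Country B commits to W. Subgame-perfect outcome: (T1, W) with payoffs (-2, 5).
Now find the simultaneous Nash equilibrium.
Country A's best replies: V→T3; W→T1; X→T3; Y→T2; Z→T3.
Country B's best replies: T0→Y; T1→V; T2→Z; T3→V.
Only (T3, V) has each player best-responding; Nash payoffs (7, 4).
Country A earns -2 sequentially versus 7 at the Nash outcome: worse off.

worse off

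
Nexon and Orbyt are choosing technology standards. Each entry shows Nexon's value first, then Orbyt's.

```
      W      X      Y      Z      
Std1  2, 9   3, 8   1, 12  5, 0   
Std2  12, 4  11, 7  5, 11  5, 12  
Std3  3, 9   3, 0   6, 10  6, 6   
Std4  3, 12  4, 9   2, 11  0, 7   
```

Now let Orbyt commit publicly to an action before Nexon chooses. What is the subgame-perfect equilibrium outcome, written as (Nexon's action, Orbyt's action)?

(Std3, Y)

Work backward from Nexon's decision.
- W: Nexon compares 2, 12, 3, 3 and picks Std2; Orbyt would get 4.
- X: Nexon compares 3, 11, 3, 4 and picks Std2; Orbyt would get 7.
- Y: Nexon compares 1, 5, 6, 2 and picks Std3; Orbyt would get 10.
- Z: Nexon compares 5, 5, 6, 0 and picks Std3; Orbyt would get 6.
Orbyt's induced payoffs are 4, 7, 10, 6, so Orbyt commits to Y. Subgame-perfect outcome: (Std3, Y) with payoffs (6, 10).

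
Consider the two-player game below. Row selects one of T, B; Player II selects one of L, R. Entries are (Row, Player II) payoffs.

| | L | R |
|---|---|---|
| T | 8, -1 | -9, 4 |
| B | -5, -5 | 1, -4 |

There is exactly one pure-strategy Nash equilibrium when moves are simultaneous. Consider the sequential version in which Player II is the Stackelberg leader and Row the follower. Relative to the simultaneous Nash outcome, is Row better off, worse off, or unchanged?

better off

Work backward from Row's decision.
- L → Row plays T (best of 8, -5); Player II gets -1.
- R → Row plays B (best of -9, 1); Player II gets -4.
Maximizing over -1, -4, Player II chooses L. Subgame-perfect outcome: (T, L) with payoffs (8, -1).
Under simultaneous play:
Row's best replies: L→T; R→B.
Player II's best replies: T→R; B→R.
The unique mutual best reply is (B, R), giving (1, -4).
Row earns 8 sequentially versus 1 at the Nash outcome: better off.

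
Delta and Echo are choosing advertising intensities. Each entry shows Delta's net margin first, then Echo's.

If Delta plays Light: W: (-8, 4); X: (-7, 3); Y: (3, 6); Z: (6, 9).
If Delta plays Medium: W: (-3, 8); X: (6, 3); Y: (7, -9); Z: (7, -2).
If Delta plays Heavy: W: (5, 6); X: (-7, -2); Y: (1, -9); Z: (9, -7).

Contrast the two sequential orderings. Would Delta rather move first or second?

first

If Delta leads: Echo's best replies are Light→Z, Medium→W, Heavy→W; Delta's induced payoffs 6, -3, 5; outcome (Light, Z), payoffs (6, 9).
If Echo leads: Delta's best replies are W→Heavy, X→Medium, Y→Medium, Z→Heavy; Echo's induced payoffs 6, 3, -9, -7; outcome (Heavy, W), payoffs (5, 6).
Delta gets 6 moving first and 5 moving second, so Delta prefers to move first.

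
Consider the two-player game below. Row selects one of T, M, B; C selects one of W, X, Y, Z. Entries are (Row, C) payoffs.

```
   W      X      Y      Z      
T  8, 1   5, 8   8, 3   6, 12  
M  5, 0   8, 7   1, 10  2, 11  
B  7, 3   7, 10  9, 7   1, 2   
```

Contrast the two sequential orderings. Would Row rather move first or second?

If Row leads: C's best replies are T→Z, M→Z, B→X; Row's induced payoffs 6, 2, 7; outcome (B, X), payoffs (7, 10).
If C leads: Row's best replies are W→T, X→M, Y→B, Z→T; C's induced payoffs 1, 7, 7, 12; outcome (T, Z), payoffs (6, 12).
Row gets 7 moving first and 6 moving second, so Row prefers to move first.

first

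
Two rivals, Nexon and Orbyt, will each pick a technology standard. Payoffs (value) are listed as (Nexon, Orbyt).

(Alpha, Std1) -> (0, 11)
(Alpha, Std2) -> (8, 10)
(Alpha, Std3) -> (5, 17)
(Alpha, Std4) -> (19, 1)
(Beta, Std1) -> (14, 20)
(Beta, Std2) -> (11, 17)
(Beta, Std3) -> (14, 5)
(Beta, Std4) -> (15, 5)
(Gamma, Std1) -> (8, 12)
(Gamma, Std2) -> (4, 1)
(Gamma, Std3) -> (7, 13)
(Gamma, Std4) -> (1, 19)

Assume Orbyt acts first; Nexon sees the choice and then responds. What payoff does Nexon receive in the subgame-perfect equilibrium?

Nexon best-responds to each possible Orbyt move:
- Std1 → Nexon plays Beta (best of 0, 14, 8); Orbyt gets 20.
- Std2 → Nexon plays Beta (best of 8, 11, 4); Orbyt gets 17.
- Std3 → Nexon plays Beta (best of 5, 14, 7); Orbyt gets 5.
- Std4 → Nexon plays Alpha (best of 19, 15, 1); Orbyt gets 1.
Maximizing over 20, 17, 5, 1, Orbyt chooses Std1. Subgame-perfect outcome: (Beta, Std1) with payoffs (14, 20).

14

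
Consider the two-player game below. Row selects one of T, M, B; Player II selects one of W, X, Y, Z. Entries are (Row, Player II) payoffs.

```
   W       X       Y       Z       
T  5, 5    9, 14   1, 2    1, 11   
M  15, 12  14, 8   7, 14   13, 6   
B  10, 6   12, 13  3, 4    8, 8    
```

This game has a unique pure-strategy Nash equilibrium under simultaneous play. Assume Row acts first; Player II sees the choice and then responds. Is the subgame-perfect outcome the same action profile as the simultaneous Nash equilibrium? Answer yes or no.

Solve by backward induction (Row leads).
- T: BR = X, leader payoff 9.
- M: BR = Y, leader payoff 7.
- B: BR = X, leader payoff 12.
Among 9, 7, 12, the best is 12 at B. Subgame-perfect outcome: (B, X) with payoffs (12, 13).
Under simultaneous play:
Row's best replies: W→M; X→M; Y→M; Z→M.
Player II's best replies: T→X; M→Y; B→X.
Only (M, Y) has each player best-responding; Nash payoffs (7, 14).
Sequential outcome (B, X) differs from the Nash profile (M, Y).

no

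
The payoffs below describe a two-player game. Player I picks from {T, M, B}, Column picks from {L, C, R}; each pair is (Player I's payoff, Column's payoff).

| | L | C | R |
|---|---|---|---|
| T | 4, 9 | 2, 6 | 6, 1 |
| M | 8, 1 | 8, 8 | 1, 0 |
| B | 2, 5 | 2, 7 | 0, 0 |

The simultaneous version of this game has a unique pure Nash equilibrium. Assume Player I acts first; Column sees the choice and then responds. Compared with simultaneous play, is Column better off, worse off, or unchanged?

unchanged

Work backward from Column's decision.
- T: BR = L, leader payoff 4.
- M: BR = C, leader payoff 8.
- B: BR = C, leader payoff 2.
Player I's induced payoffs are 4, 8, 2, so Player I commits to M. Subgame-perfect outcome: (M, C) with payoffs (8, 8).
Now find the simultaneous Nash equilibrium.
Player I's best replies: L→M; C→M; R→T.
Column's best replies: T→L; M→C; B→C.
Only (M, C) has each player best-responding; Nash payoffs (8, 8).
Column earns 8 sequentially versus 8 at the Nash outcome: unchanged.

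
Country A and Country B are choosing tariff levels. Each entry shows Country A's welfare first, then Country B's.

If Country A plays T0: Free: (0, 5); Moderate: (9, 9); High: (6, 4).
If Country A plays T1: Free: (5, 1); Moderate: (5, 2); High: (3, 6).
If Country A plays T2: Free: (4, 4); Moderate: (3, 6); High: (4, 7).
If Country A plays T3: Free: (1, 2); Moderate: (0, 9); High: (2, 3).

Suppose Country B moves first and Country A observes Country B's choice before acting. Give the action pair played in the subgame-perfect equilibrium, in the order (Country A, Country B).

Backward induction with Country B moving first.
- Free → Country A plays T1 (best of 0, 5, 4, 1); Country B gets 1.
- Moderate → Country A plays T0 (best of 9, 5, 3, 0); Country B gets 9.
- High → Country A plays T0 (best of 6, 3, 4, 2); Country B gets 4.
Country B's induced payoffs are 1, 9, 4, so Country B commits to Moderate. Subgame-perfect outcome: (T0, Moderate) with payoffs (9, 9).

(T0, Moderate)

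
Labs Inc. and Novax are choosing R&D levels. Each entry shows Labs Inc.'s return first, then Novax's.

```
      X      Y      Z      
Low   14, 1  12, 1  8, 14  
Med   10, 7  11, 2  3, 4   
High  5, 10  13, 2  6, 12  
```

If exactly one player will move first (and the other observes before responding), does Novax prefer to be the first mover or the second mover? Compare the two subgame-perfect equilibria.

If Labs Inc. leads: Novax's best replies are Low→Z, Med→X, High→Z; Labs Inc.'s induced payoffs 8, 10, 6; outcome (Med, X), payoffs (10, 7).
If Novax leads: Labs Inc.'s best replies are X→Low, Y→High, Z→Low; Novax's induced payoffs 1, 2, 14; outcome (Low, Z), payoffs (8, 14).
Novax gets 14 moving first and 7 moving second, so Novax prefers to move first.

first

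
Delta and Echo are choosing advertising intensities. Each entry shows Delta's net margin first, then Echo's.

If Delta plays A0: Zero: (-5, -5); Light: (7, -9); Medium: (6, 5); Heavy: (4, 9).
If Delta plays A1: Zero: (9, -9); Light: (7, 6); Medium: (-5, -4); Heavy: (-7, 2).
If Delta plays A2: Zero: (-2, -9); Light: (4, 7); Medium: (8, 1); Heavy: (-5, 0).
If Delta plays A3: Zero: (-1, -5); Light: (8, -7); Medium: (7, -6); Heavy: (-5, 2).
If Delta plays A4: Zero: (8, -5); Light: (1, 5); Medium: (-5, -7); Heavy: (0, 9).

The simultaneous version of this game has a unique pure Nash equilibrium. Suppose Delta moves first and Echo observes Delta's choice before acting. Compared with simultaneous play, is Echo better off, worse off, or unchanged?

Backward induction with Delta moving first.
- A0 → Echo plays Heavy (best of -5, -9, 5, 9); Delta gets 4.
- A1 → Echo plays Light (best of -9, 6, -4, 2); Delta gets 7.
- A2 → Echo plays Light (best of -9, 7, 1, 0); Delta gets 4.
- A3 → Echo plays Heavy (best of -5, -7, -6, 2); Delta gets -5.
- A4 → Echo plays Heavy (best of -5, 5, -7, 9); Delta gets 0.
Among 4, 7, 4, -5, 0, the best is 7 at A1. Subgame-perfect outcome: (A1, Light) with payoffs (7, 6).
For the simultaneous game, intersect best replies.
Delta's best replies: Zero→A1; Light→A3; Medium→A2; Heavy→A0.
Echo's best replies: A0→Heavy; A1→Light; A2→Light; A3→Heavy; A4→Heavy.
Only (A0, Heavy) has each player best-responding; Nash payoffs (4, 9).
Echo earns 6 sequentially versus 9 at the Nash outcome: worse off.

worse off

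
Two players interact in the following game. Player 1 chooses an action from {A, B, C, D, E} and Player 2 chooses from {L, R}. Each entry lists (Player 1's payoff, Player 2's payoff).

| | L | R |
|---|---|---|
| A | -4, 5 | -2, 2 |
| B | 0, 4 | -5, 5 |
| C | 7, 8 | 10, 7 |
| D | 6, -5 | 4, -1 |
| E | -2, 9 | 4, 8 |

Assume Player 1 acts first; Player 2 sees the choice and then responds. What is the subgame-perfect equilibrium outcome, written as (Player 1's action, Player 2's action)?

Backward induction with Player 1 moving first.
- A: BR = L, leader payoff -4.
- B: BR = R, leader payoff -5.
- C: BR = L, leader payoff 7.
- D: BR = R, leader payoff 4.
- E: BR = L, leader payoff -2.
Among -4, -5, 7, 4, -2, the best is 7 at C. Subgame-perfect outcome: (C, L) with payoffs (7, 8).

(C, L)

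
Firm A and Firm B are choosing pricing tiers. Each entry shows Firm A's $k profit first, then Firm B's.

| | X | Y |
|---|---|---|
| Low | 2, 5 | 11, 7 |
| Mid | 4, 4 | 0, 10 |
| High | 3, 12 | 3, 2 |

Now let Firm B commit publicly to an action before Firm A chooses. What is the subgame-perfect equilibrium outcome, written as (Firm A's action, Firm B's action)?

(Low, Y)

Backward induction with Firm B moving first.
- X: BR = Mid, leader payoff 4.
- Y: BR = Low, leader payoff 7.
Maximizing over 4, 7, Firm B chooses Y. Subgame-perfect outcome: (Low, Y) with payoffs (11, 7).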